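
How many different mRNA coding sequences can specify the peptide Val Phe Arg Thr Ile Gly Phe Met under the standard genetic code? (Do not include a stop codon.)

Val: 4 codons.
Phe: 2 codons.
Arg: 6 codons.
Thr: 4 codons.
Ile: 3 codons.
Gly: 4 codons.
Phe: 2 codons.
Met: 1 codon.
4 × 2 × 6 × 4 × 3 × 4 × 2 × 1 = 4608.

4608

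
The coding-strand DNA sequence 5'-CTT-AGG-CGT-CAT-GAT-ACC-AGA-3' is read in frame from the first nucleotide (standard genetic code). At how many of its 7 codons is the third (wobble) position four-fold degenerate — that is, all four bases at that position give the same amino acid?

3

Codon 1 CTT (Leu): third position 4-fold.
Codon 2 AGG (Arg): third position 2-fold.
Codon 3 CGT (Arg): third position 4-fold.
Codon 4 CAT (His): third position 2-fold.
Codon 5 GAT (Asp): third position 2-fold.
Codon 6 ACC (Thr): third position 4-fold.
Codon 7 AGA (Arg): third position 2-fold.
Four-fold degenerate third positions: 3.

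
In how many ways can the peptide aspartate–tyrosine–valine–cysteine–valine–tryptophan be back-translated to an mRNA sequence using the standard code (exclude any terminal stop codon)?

128

Asp: 2 codons.
Tyr: 2 codons.
Val: 4 codons.
Cys: 2 codons.
Val: 4 codons.
Trp: 1 codon.
2 × 2 × 4 × 2 × 4 × 1 = 128.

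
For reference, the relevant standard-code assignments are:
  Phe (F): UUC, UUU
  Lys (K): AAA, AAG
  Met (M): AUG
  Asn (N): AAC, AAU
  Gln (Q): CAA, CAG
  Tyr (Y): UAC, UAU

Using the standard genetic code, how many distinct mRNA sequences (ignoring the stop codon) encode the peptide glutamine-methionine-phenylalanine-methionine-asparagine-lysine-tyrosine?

Gln: 2 codons.
Met: 1 codon.
Phe: 2 codons.
Met: 1 codon.
Asn: 2 codons.
Lys: 2 codons.
Tyr: 2 codons.
2 × 1 × 2 × 1 × 2 × 2 × 2 = 32.

32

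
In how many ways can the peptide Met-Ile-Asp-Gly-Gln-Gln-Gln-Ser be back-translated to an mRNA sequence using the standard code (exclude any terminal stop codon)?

1152

Met: 1 codon.
Ile: 3 codons.
Asp: 2 codons.
Gly: 4 codons.
Gln: 2 codons.
Gln: 2 codons.
Gln: 2 codons.
Ser: 6 codons.
1 × 3 × 2 × 4 × 2 × 2 × 2 × 6 = 1152.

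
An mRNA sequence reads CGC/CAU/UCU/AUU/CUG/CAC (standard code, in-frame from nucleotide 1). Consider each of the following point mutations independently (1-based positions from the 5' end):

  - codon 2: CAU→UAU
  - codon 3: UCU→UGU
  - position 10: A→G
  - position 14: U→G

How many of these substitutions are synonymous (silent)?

Codon 2: CAU (His) → UAU (Tyr) — missense.
Codon 3: UCU (Ser) → UGU (Cys) — missense.
Codon 4: AUU (Ile) → GUU (Val) — missense.
Codon 5: CUG (Leu) → CGG (Arg) — missense.
Synonymous: 0 of 4.

0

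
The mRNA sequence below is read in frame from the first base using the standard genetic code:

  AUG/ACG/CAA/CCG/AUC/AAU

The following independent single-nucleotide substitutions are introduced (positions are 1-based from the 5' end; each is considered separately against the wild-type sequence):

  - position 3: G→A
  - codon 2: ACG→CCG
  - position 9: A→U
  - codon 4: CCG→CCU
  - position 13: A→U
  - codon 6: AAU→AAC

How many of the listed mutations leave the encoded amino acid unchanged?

Codon 1: AUG (Met) → AUA (Ile) — missense.
Codon 2: ACG (Thr) → CCG (Pro) — missense.
Codon 3: CAA (Gln) → CAU (His) — missense.
Codon 4: CCG (Pro) → CCU (Pro) — synonymous.
Codon 5: AUC (Ile) → UUC (Phe) — missense.
Codon 6: AAU (Asn) → AAC (Asn) — synonymous.
Synonymous: 2 of 6.

2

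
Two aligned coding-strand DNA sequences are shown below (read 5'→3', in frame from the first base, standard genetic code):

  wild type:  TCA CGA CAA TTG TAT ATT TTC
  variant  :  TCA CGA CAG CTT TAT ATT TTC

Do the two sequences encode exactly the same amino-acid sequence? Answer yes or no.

yes

Codon 1: TCA Ser / TCA Ser — identical.
Codon 2: CGA Arg / CGA Arg — identical.
Codon 3: CAA Gln / CAG Gln — synonymous.
Codon 4: TTG Leu / CTT Leu — synonymous.
Codon 5: TAT Tyr / TAT Tyr — identical.
Codon 6: ATT Ile / ATT Ile — identical.
Codon 7: TTC Phe / TTC Phe — identical.
Nonsynonymous differences: 0 → same protein.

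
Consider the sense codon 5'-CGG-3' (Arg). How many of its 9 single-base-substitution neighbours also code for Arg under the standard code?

Position 1: AGG → 1 synonymous.
Position 2: none → 0 synonymous.
Position 3: CGU, CGC, CGA → 3 synonymous.
Total: 1 + 0 + 3 = 4.

4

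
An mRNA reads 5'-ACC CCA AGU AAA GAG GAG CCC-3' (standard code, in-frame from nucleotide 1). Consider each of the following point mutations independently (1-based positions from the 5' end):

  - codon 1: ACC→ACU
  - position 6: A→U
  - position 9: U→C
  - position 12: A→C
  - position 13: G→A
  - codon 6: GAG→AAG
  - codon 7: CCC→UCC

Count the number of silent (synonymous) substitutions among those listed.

3

Codon 1: ACC (Thr) → ACU (Thr) — synonymous.
Codon 2: CCA (Pro) → CCU (Pro) — synonymous.
Codon 3: AGU (Ser) → AGC (Ser) — synonymous.
Codon 4: AAA (Lys) → AAC (Asn) — missense.
Codon 5: GAG (Glu) → AAG (Lys) — missense.
Codon 6: GAG (Glu) → AAG (Lys) — missense.
Codon 7: CCC (Pro) → UCC (Ser) — missense.
Synonymous: 3 of 7.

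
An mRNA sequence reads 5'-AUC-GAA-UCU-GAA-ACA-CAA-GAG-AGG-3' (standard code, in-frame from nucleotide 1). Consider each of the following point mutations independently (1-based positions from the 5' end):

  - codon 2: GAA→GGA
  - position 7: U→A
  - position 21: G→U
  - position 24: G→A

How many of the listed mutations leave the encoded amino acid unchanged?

Codon 2: GAA (Glu) → GGA (Gly) — missense.
Codon 3: UCU (Ser) → ACU (Thr) — missense.
Codon 7: GAG (Glu) → GAU (Asp) — missense.
Codon 8: AGG (Arg) → AGA (Arg) — synonymous.
Synonymous: 1 of 4.

1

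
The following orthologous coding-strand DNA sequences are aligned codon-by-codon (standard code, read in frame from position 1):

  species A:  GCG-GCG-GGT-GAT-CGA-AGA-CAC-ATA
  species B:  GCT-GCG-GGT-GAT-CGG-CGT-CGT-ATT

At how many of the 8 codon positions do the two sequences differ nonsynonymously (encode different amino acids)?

Codon 1: GCG Ala / GCT Ala — synonymous.
Codon 2: GCG Ala / GCG Ala — identical.
Codon 3: GGT Gly / GGT Gly — identical.
Codon 4: GAT Asp / GAT Asp — identical.
Codon 5: CGA Arg / CGG Arg — synonymous.
Codon 6: AGA Arg / CGT Arg — synonymous.
Codon 7: CAC His / CGT Arg — nonsynonymous.
Codon 8: ATA Ile / ATT Ile — synonymous.
Nonsynonymous differences: 1.

1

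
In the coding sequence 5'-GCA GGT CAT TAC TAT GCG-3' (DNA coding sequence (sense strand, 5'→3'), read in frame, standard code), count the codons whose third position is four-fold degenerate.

Codon 1 GCA (Ala): third position 4-fold.
Codon 2 GGT (Gly): third position 4-fold.
Codon 3 CAT (His): third position 2-fold.
Codon 4 TAC (Tyr): third position 2-fold.
Codon 5 TAT (Tyr): third position 2-fold.
Codon 6 GCG (Ala): third position 4-fold.
Four-fold degenerate third positions: 3.

3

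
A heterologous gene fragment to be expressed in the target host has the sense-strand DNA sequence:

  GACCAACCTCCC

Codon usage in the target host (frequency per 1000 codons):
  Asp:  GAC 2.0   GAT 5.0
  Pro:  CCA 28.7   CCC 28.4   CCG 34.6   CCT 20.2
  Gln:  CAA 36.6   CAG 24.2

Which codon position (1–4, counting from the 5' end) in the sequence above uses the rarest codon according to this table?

Codon 1 GAC (Asp): 2.0 per 1000.
Codon 2 CAA (Gln): 36.6 per 1000.
Codon 3 CCT (Pro): 20.2 per 1000.
Codon 4 CCC (Pro): 28.4 per 1000.
Lowest frequency is 2.0 at codon 1.

1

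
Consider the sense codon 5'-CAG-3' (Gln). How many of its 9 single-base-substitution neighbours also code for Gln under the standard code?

1

Position 1: none → 0 synonymous.
Position 2: none → 0 synonymous.
Position 3: CAA → 1 synonymous.
Total: 0 + 0 + 1 = 1.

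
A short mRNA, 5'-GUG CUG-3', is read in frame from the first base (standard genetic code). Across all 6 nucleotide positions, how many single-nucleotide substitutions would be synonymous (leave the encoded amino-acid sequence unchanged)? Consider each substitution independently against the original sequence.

Codon 1 (GUG, Val): 3 synonymous substitutions.
Codon 2 (CUG, Leu): 4 synonymous substitutions.
Total: 3 + 4 = 7.

7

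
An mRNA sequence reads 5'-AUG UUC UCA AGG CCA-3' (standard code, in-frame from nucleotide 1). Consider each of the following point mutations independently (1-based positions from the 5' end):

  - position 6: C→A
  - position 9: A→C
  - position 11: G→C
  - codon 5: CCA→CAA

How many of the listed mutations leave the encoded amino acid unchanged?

Codon 2: UUC (Phe) → UUA (Leu) — missense.
Codon 3: UCA (Ser) → UCC (Ser) — synonymous.
Codon 4: AGG (Arg) → ACG (Thr) — missense.
Codon 5: CCA (Pro) → CAA (Gln) — missense.
Synonymous: 1 of 4.

1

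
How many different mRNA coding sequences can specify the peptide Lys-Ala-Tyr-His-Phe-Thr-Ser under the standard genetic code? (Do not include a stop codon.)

Lys: 2 codons.
Ala: 4 codons.
Tyr: 2 codons.
His: 2 codons.
Phe: 2 codons.
Thr: 4 codons.
Ser: 6 codons.
2 × 4 × 2 × 2 × 2 × 4 × 6 = 1536.

1536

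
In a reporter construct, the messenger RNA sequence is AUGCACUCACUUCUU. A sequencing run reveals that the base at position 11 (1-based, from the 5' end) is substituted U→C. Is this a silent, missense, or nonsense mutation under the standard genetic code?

missense

Position 11 falls in codon 4: CUU → Leu.
After the substitution the codon is CCU → Pro.
Leu ≠ Pro, so this is a missense mutation.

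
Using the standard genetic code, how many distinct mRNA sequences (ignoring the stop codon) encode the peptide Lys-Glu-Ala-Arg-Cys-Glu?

Lys: 2 codons.
Glu: 2 codons.
Ala: 4 codons.
Arg: 6 codons.
Cys: 2 codons.
Glu: 2 codons.
2 × 2 × 4 × 6 × 2 × 2 = 384.

384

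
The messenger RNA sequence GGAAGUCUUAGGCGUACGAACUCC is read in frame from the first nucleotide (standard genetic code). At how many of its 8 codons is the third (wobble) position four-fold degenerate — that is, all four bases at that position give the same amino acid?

5

Codon 1 GGA (Gly): third position 4-fold.
Codon 2 AGU (Ser): third position 2-fold.
Codon 3 CUU (Leu): third position 4-fold.
Codon 4 AGG (Arg): third position 2-fold.
Codon 5 CGU (Arg): third position 4-fold.
Codon 6 ACG (Thr): third position 4-fold.
Codon 7 AAC (Asn): third position 2-fold.
Codon 8 UCC (Ser): third position 4-fold.
Four-fold degenerate third positions: 5.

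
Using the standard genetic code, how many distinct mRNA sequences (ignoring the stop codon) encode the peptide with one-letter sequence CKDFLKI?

Cys: 2 codons.
Lys: 2 codons.
Asp: 2 codons.
Phe: 2 codons.
Leu: 6 codons.
Lys: 2 codons.
Ile: 3 codons.
2 × 2 × 2 × 2 × 6 × 2 × 3 = 576.

576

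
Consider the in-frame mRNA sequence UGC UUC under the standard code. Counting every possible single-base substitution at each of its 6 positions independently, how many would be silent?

2

Codon 1 (UGC, Cys): 1 synonymous substitution.
Codon 2 (UUC, Phe): 1 synonymous substitution.
Total: 1 + 1 = 2.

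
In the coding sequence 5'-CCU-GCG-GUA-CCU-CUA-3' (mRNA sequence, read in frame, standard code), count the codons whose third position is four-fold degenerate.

5

Codon 1 CCU (Pro): third position 4-fold.
Codon 2 GCG (Ala): third position 4-fold.
Codon 3 GUA (Val): third position 4-fold.
Codon 4 CCU (Pro): third position 4-fold.
Codon 5 CUA (Leu): third position 4-fold.
Four-fold degenerate third positions: 5.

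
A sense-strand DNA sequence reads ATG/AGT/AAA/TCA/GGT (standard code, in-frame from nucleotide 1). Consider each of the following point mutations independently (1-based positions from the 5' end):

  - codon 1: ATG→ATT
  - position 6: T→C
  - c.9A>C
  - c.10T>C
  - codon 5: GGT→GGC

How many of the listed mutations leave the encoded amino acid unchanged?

2

Codon 1: ATG (Met) → ATT (Ile) — missense.
Codon 2: AGT (Ser) → AGC (Ser) — synonymous.
Codon 3: AAA (Lys) → AAC (Asn) — missense.
Codon 4: TCA (Ser) → CCA (Pro) — missense.
Codon 5: GGT (Gly) → GGC (Gly) — synonymous.
Synonymous: 2 of 5.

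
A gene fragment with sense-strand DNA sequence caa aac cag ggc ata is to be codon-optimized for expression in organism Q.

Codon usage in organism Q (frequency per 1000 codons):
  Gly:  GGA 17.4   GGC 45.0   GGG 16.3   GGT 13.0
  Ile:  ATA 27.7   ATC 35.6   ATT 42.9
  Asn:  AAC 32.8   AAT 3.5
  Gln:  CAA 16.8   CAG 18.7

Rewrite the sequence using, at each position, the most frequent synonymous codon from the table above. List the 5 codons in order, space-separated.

Codon 1 (Gln): best is CAG at 18.7.
Codon 2 (Asn): best is AAC at 32.8.
Codon 3 (Gln): best is CAG at 18.7.
Codon 4 (Gly): best is GGC at 45.0.
Codon 5 (Ile): best is ATT at 42.9.

CAG AAC CAG GGC ATT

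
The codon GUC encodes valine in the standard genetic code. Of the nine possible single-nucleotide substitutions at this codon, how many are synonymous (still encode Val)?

Position 1: none → 0 synonymous.
Position 2: none → 0 synonymous.
Position 3: GUU, GUA, GUG → 3 synonymous.
Total: 0 + 0 + 3 = 3.

3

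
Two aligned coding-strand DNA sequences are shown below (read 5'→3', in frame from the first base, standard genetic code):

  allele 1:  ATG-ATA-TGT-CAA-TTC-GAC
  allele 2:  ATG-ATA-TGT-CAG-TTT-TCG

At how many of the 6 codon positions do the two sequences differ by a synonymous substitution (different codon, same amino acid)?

Codon 1: ATG Met / ATG Met — identical.
Codon 2: ATA Ile / ATA Ile — identical.
Codon 3: TGT Cys / TGT Cys — identical.
Codon 4: CAA Gln / CAG Gln — synonymous.
Codon 5: TTC Phe / TTT Phe — synonymous.
Codon 6: GAC Asp / TCG Ser — nonsynonymous.
Synonymous differences: 2.

2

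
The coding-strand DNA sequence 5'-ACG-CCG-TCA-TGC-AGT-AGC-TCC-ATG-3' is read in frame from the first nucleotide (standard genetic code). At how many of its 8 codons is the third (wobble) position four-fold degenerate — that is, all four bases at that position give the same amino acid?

4

Codon 1 ACG (Thr): third position 4-fold.
Codon 2 CCG (Pro): third position 4-fold.
Codon 3 TCA (Ser): third position 4-fold.
Codon 4 TGC (Cys): third position 2-fold.
Codon 5 AGT (Ser): third position 2-fold.
Codon 6 AGC (Ser): third position 2-fold.
Codon 7 TCC (Ser): third position 4-fold.
Codon 8 ATG (Met): third position 1-fold.
Four-fold degenerate third positions: 4.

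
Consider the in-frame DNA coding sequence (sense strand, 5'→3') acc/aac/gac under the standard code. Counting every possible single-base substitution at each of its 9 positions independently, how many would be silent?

Codon 1 (ACC, Thr): 3 synonymous substitutions.
Codon 2 (AAC, Asn): 1 synonymous substitution.
Codon 3 (GAC, Asp): 1 synonymous substitution.
Total: 3 + 1 + 1 = 5.

5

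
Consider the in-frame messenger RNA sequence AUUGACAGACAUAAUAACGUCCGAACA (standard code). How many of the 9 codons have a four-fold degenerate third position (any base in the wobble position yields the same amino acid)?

3

Codon 1 AUU (Ile): third position 3-fold.
Codon 2 GAC (Asp): third position 2-fold.
Codon 3 AGA (Arg): third position 2-fold.
Codon 4 CAU (His): third position 2-fold.
Codon 5 AAU (Asn): third position 2-fold.
Codon 6 AAC (Asn): third position 2-fold.
Codon 7 GUC (Val): third position 4-fold.
Codon 8 CGA (Arg): third position 4-fold.
Codon 9 ACA (Thr): third position 4-fold.
Four-fold degenerate third positions: 3.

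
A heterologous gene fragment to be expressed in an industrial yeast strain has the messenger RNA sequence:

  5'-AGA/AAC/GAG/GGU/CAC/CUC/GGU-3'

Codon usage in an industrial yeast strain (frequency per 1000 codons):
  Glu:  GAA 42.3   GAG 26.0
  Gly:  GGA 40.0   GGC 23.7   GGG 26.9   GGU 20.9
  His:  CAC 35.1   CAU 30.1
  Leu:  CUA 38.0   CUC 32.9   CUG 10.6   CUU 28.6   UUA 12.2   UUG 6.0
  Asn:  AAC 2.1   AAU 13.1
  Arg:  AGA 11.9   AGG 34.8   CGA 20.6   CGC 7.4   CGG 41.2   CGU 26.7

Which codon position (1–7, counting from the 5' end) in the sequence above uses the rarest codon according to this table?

2

Codon 1 AGA (Arg): 11.9 per 1000.
Codon 2 AAC (Asn): 2.1 per 1000.
Codon 3 GAG (Glu): 26.0 per 1000.
Codon 4 GGU (Gly): 20.9 per 1000.
Codon 5 CAC (His): 35.1 per 1000.
Codon 6 CUC (Leu): 32.9 per 1000.
Codon 7 GGU (Gly): 20.9 per 1000.
Lowest frequency is 2.1 at codon 2.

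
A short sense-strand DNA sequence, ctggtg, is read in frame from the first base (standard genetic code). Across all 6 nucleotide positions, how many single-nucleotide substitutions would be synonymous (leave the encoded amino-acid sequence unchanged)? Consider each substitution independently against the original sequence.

Codon 1 (CTG, Leu): 4 synonymous substitutions.
Codon 2 (GTG, Val): 3 synonymous substitutions.
Total: 4 + 3 = 7.

7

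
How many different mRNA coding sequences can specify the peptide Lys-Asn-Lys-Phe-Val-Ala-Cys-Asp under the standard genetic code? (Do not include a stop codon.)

Lys: 2 codons.
Asn: 2 codons.
Lys: 2 codons.
Phe: 2 codons.
Val: 4 codons.
Ala: 4 codons.
Cys: 2 codons.
Asp: 2 codons.
2 × 2 × 2 × 2 × 4 × 4 × 2 × 2 = 1024.

1024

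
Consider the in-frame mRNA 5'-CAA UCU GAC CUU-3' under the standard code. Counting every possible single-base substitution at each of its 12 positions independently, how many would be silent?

Codon 1 (CAA, Gln): 1 synonymous substitution.
Codon 2 (UCU, Ser): 3 synonymous substitutions.
Codon 3 (GAC, Asp): 1 synonymous substitution.
Codon 4 (CUU, Leu): 3 synonymous substitutions.
Total: 1 + 3 + 1 + 3 = 8.

8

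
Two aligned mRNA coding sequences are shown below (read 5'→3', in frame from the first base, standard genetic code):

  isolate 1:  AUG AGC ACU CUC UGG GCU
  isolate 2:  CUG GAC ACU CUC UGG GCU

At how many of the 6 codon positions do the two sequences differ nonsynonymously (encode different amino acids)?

2

Codon 1: AUG Met / CUG Leu — nonsynonymous.
Codon 2: AGC Ser / GAC Asp — nonsynonymous.
Codon 3: ACU Thr / ACU Thr — identical.
Codon 4: CUC Leu / CUC Leu — identical.
Codon 5: UGG Trp / UGG Trp — identical.
Codon 6: GCU Ala / GCU Ala — identical.
Nonsynonymous differences: 2.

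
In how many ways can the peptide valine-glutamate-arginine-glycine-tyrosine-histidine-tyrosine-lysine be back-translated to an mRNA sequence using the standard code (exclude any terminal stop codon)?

3072

Val: 4 codons.
Glu: 2 codons.
Arg: 6 codons.
Gly: 4 codons.
Tyr: 2 codons.
His: 2 codons.
Tyr: 2 codons.
Lys: 2 codons.
4 × 2 × 6 × 4 × 2 × 2 × 2 × 2 = 3072.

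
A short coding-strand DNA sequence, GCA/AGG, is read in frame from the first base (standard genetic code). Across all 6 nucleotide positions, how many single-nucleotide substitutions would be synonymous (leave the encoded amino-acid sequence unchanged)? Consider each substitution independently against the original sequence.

Codon 1 (GCA, Ala): 3 synonymous substitutions.
Codon 2 (AGG, Arg): 2 synonymous substitutions.
Total: 3 + 2 = 5.

5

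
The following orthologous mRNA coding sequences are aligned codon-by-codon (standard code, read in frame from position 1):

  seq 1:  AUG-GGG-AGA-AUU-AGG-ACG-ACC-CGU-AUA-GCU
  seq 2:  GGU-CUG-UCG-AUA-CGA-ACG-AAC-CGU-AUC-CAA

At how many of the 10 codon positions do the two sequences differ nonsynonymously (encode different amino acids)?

Codon 1: AUG Met / GGU Gly — nonsynonymous.
Codon 2: GGG Gly / CUG Leu — nonsynonymous.
Codon 3: AGA Arg / UCG Ser — nonsynonymous.
Codon 4: AUU Ile / AUA Ile — synonymous.
Codon 5: AGG Arg / CGA Arg — synonymous.
Codon 6: ACG Thr / ACG Thr — identical.
Codon 7: ACC Thr / AAC Asn — nonsynonymous.
Codon 8: CGU Arg / CGU Arg — identical.
Codon 9: AUA Ile / AUC Ile — synonymous.
Codon 10: GCU Ala / CAA Gln — nonsynonymous.
Nonsynonymous differences: 5.

5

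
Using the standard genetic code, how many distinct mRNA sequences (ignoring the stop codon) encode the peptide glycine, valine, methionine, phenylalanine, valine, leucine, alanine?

3072

Gly: 4 codons.
Val: 4 codons.
Met: 1 codon.
Phe: 2 codons.
Val: 4 codons.
Leu: 6 codons.
Ala: 4 codons.
4 × 4 × 1 × 2 × 4 × 6 × 4 = 3072.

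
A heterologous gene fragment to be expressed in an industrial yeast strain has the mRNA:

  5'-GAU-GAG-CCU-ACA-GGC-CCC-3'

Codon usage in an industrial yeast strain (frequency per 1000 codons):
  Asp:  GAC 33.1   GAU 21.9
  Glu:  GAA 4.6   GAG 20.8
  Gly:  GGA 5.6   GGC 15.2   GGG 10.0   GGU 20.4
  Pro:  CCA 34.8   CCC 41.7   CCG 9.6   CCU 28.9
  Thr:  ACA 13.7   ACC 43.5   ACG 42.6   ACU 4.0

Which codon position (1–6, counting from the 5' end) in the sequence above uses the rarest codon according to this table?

Codon 1 GAU (Asp): 21.9 per 1000.
Codon 2 GAG (Glu): 20.8 per 1000.
Codon 3 CCU (Pro): 28.9 per 1000.
Codon 4 ACA (Thr): 13.7 per 1000.
Codon 5 GGC (Gly): 15.2 per 1000.
Codon 6 CCC (Pro): 41.7 per 1000.
Lowest frequency is 13.7 at codon 4.

4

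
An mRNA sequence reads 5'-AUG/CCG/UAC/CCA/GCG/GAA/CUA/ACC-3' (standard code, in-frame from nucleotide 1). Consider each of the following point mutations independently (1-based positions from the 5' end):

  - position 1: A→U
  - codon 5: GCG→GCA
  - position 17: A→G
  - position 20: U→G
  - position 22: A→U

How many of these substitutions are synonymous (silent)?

1

Codon 1: AUG (Met) → UUG (Leu) — missense.
Codon 5: GCG (Ala) → GCA (Ala) — synonymous.
Codon 6: GAA (Glu) → GGA (Gly) — missense.
Codon 7: CUA (Leu) → CGA (Arg) — missense.
Codon 8: ACC (Thr) → UCC (Ser) — missense.
Synonymous: 1 of 5.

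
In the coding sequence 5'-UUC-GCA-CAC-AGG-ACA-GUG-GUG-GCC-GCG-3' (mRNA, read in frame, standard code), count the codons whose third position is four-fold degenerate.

6

Codon 1 UUC (Phe): third position 2-fold.
Codon 2 GCA (Ala): third position 4-fold.
Codon 3 CAC (His): third position 2-fold.
Codon 4 AGG (Arg): third position 2-fold.
Codon 5 ACA (Thr): third position 4-fold.
Codon 6 GUG (Val): third position 4-fold.
Codon 7 GUG (Val): third position 4-fold.
Codon 8 GCC (Ala): third position 4-fold.
Codon 9 GCG (Ala): third position 4-fold.
Four-fold degenerate third positions: 6.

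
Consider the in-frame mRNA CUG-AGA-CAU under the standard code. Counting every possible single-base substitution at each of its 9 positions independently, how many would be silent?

Codon 1 (CUG, Leu): 4 synonymous substitutions.
Codon 2 (AGA, Arg): 2 synonymous substitutions.
Codon 3 (CAU, His): 1 synonymous substitution.
Total: 4 + 2 + 1 = 7.

7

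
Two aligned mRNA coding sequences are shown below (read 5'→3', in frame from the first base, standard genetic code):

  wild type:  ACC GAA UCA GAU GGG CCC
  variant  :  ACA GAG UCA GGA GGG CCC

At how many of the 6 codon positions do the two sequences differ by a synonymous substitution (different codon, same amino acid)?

Codon 1: ACC Thr / ACA Thr — synonymous.
Codon 2: GAA Glu / GAG Glu — synonymous.
Codon 3: UCA Ser / UCA Ser — identical.
Codon 4: GAU Asp / GGA Gly — nonsynonymous.
Codon 5: GGG Gly / GGG Gly — identical.
Codon 6: CCC Pro / CCC Pro — identical.
Synonymous differences: 2.

2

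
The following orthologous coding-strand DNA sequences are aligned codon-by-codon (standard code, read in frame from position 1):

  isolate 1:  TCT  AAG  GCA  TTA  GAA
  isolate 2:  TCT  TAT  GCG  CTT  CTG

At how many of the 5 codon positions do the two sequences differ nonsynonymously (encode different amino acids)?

Codon 1: TCT Ser / TCT Ser — identical.
Codon 2: AAG Lys / TAT Tyr — nonsynonymous.
Codon 3: GCA Ala / GCG Ala — synonymous.
Codon 4: TTA Leu / CTT Leu — synonymous.
Codon 5: GAA Glu / CTG Leu — nonsynonymous.
Nonsynonymous differences: 2.

2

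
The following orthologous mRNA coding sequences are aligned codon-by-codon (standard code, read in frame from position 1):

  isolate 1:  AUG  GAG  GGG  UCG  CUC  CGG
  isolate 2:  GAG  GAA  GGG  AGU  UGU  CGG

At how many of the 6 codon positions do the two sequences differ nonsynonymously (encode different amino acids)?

Codon 1: AUG Met / GAG Glu — nonsynonymous.
Codon 2: GAG Glu / GAA Glu — synonymous.
Codon 3: GGG Gly / GGG Gly — identical.
Codon 4: UCG Ser / AGU Ser — synonymous.
Codon 5: CUC Leu / UGU Cys — nonsynonymous.
Codon 6: CGG Arg / CGG Arg — identical.
Nonsynonymous differences: 2.

2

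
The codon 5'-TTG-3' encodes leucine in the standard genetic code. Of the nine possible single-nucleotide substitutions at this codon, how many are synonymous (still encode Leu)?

Position 1: CTG → 1 synonymous.
Position 2: none → 0 synonymous.
Position 3: TTA → 1 synonymous.
Total: 1 + 0 + 1 = 2.

2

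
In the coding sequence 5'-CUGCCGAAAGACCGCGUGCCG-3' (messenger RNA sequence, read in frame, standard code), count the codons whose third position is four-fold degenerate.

Codon 1 CUG (Leu): third position 4-fold.
Codon 2 CCG (Pro): third position 4-fold.
Codon 3 AAA (Lys): third position 2-fold.
Codon 4 GAC (Asp): third position 2-fold.
Codon 5 CGC (Arg): third position 4-fold.
Codon 6 GUG (Val): third position 4-fold.
Codon 7 CCG (Pro): third position 4-fold.
Four-fold degenerate third positions: 5.

5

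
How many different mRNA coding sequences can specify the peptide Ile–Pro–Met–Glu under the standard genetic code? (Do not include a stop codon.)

24

Ile: 3 codons.
Pro: 4 codons.
Met: 1 codon.
Glu: 2 codons.
3 × 4 × 1 × 2 = 24.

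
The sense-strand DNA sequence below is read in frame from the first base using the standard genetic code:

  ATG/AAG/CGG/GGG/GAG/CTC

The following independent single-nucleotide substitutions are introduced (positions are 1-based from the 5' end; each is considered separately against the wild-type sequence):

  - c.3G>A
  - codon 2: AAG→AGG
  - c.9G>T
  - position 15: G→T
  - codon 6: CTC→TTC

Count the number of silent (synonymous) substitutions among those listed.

1

Codon 1: ATG (Met) → ATA (Ile) — missense.
Codon 2: AAG (Lys) → AGG (Arg) — missense.
Codon 3: CGG (Arg) → CGT (Arg) — synonymous.
Codon 5: GAG (Glu) → GAT (Asp) — missense.
Codon 6: CTC (Leu) → TTC (Phe) — missense.
Synonymous: 1 of 5.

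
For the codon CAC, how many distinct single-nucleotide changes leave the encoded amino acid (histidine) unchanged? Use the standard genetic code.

1

Position 1: none → 0 synonymous.
Position 2: none → 0 synonymous.
Position 3: CAU → 1 synonymous.
Total: 0 + 0 + 1 = 1.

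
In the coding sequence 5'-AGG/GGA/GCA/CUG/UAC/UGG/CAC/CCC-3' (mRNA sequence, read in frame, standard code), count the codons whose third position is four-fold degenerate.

Codon 1 AGG (Arg): third position 2-fold.
Codon 2 GGA (Gly): third position 4-fold.
Codon 3 GCA (Ala): third position 4-fold.
Codon 4 CUG (Leu): third position 4-fold.
Codon 5 UAC (Tyr): third position 2-fold.
Codon 6 UGG (Trp): third position 1-fold.
Codon 7 CAC (His): third position 2-fold.
Codon 8 CCC (Pro): third position 4-fold.
Four-fold degenerate third positions: 4.

4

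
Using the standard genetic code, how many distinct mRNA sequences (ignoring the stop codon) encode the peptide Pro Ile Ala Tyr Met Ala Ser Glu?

Pro: 4 codons.
Ile: 3 codons.
Ala: 4 codons.
Tyr: 2 codons.
Met: 1 codon.
Ala: 4 codons.
Ser: 6 codons.
Glu: 2 codons.
4 × 3 × 4 × 2 × 1 × 4 × 6 × 2 = 4608.

4608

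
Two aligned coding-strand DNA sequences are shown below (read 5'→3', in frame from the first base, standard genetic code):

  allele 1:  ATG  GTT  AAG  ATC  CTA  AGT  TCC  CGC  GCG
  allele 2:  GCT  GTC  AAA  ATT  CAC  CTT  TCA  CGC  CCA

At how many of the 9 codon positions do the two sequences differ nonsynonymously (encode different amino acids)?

4

Codon 1: ATG Met / GCT Ala — nonsynonymous.
Codon 2: GTT Val / GTC Val — synonymous.
Codon 3: AAG Lys / AAA Lys — synonymous.
Codon 4: ATC Ile / ATT Ile — synonymous.
Codon 5: CTA Leu / CAC His — nonsynonymous.
Codon 6: AGT Ser / CTT Leu — nonsynonymous.
Codon 7: TCC Ser / TCA Ser — synonymous.
Codon 8: CGC Arg / CGC Arg — identical.
Codon 9: GCG Ala / CCA Pro — nonsynonymous.
Nonsynonymous differences: 4.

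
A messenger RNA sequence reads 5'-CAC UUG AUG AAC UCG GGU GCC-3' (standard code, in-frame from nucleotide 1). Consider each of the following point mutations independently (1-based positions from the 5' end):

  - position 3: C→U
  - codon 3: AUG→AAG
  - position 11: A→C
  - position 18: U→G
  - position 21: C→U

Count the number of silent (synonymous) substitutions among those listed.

Codon 1: CAC (His) → CAU (His) — synonymous.
Codon 3: AUG (Met) → AAG (Lys) — missense.
Codon 4: AAC (Asn) → ACC (Thr) — missense.
Codon 6: GGU (Gly) → GGG (Gly) — synonymous.
Codon 7: GCC (Ala) → GCU (Ala) — synonymous.
Synonymous: 3 of 5.

3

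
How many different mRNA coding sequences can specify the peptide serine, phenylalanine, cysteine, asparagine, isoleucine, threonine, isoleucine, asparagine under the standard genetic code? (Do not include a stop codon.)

3456

Ser: 6 codons.
Phe: 2 codons.
Cys: 2 codons.
Asn: 2 codons.
Ile: 3 codons.
Thr: 4 codons.
Ile: 3 codons.
Asn: 2 codons.
6 × 2 × 2 × 2 × 3 × 4 × 3 × 2 = 3456.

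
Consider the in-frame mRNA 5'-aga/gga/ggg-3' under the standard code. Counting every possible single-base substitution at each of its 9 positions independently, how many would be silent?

8

Codon 1 (AGA, Arg): 2 synonymous substitutions.
Codon 2 (GGA, Gly): 3 synonymous substitutions.
Codon 3 (GGG, Gly): 3 synonymous substitutions.
Total: 2 + 3 + 3 = 8.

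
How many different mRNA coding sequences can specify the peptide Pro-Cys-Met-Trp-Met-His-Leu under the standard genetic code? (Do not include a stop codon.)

96

Pro: 4 codons.
Cys: 2 codons.
Met: 1 codon.
Trp: 1 codon.
Met: 1 codon.
His: 2 codons.
Leu: 6 codons.
4 × 2 × 1 × 1 × 1 × 2 × 6 = 96.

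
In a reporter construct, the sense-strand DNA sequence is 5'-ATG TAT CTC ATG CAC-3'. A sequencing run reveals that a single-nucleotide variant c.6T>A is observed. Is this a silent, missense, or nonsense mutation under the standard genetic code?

nonsense

Position 6 falls in codon 2: TAT → Tyr.
After the substitution the codon is TAA → Stop.
The new codon is a stop codon, so this is a nonsense mutation.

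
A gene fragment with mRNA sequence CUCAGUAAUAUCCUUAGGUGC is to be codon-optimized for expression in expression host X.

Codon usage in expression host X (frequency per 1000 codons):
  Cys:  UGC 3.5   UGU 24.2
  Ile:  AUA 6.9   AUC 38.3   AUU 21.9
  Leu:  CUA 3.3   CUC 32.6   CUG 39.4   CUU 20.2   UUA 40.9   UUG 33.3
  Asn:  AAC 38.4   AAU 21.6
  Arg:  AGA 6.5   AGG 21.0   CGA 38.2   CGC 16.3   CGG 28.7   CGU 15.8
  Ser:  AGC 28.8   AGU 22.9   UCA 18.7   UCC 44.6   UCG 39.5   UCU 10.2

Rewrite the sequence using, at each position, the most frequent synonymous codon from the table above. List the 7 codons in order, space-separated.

Codon 1 (Leu): best is UUA at 40.9.
Codon 2 (Ser): best is UCC at 44.6.
Codon 3 (Asn): best is AAC at 38.4.
Codon 4 (Ile): best is AUC at 38.3.
Codon 5 (Leu): best is UUA at 40.9.
Codon 6 (Arg): best is CGA at 38.2.
Codon 7 (Cys): best is UGU at 24.2.

UUA UCC AAC AUC UUA CGA UGU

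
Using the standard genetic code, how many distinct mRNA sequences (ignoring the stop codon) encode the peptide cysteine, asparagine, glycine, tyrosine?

32

Cys: 2 codons.
Asn: 2 codons.
Gly: 4 codons.
Tyr: 2 codons.
2 × 2 × 4 × 2 = 32.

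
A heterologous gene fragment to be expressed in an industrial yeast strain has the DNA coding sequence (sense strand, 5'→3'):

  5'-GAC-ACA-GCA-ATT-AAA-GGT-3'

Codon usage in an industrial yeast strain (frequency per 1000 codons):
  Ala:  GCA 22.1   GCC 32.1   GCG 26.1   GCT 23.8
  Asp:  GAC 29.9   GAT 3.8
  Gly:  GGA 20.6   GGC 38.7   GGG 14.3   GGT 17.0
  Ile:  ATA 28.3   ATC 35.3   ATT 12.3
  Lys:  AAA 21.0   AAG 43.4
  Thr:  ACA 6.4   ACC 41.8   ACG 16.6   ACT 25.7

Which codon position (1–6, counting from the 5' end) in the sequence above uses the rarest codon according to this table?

2

Codon 1 GAC (Asp): 29.9 per 1000.
Codon 2 ACA (Thr): 6.4 per 1000.
Codon 3 GCA (Ala): 22.1 per 1000.
Codon 4 ATT (Ile): 12.3 per 1000.
Codon 5 AAA (Lys): 21.0 per 1000.
Codon 6 GGT (Gly): 17.0 per 1000.
Lowest frequency is 6.4 at codon 2.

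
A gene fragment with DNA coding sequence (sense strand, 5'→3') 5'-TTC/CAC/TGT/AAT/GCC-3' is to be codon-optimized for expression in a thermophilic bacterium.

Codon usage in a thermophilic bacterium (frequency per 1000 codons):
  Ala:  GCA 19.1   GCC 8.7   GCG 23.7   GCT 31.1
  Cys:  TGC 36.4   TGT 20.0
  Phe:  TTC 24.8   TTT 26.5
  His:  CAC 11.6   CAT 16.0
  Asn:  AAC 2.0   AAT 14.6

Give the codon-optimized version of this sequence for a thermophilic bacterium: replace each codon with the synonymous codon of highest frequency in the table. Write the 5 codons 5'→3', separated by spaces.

TTT CAT TGC AAT GCT

Codon 1 (Phe): best is TTT at 26.5.
Codon 2 (His): best is CAT at 16.0.
Codon 3 (Cys): best is TGC at 36.4.
Codon 4 (Asn): best is AAT at 14.6.
Codon 5 (Ala): best is GCT at 31.1.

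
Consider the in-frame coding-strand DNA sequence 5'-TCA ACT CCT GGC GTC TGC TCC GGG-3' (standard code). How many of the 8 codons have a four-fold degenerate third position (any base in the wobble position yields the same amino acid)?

7

Codon 1 TCA (Ser): third position 4-fold.
Codon 2 ACT (Thr): third position 4-fold.
Codon 3 CCT (Pro): third position 4-fold.
Codon 4 GGC (Gly): third position 4-fold.
Codon 5 GTC (Val): third position 4-fold.
Codon 6 TGC (Cys): third position 2-fold.
Codon 7 TCC (Ser): third position 4-fold.
Codon 8 GGG (Gly): third position 4-fold.
Four-fold degenerate third positions: 7.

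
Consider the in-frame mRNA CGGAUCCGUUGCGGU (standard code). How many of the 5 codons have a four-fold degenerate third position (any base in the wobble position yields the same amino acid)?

3

Codon 1 CGG (Arg): third position 4-fold.
Codon 2 AUC (Ile): third position 3-fold.
Codon 3 CGU (Arg): third position 4-fold.
Codon 4 UGC (Cys): third position 2-fold.
Codon 5 GGU (Gly): third position 4-fold.
Four-fold degenerate third positions: 3.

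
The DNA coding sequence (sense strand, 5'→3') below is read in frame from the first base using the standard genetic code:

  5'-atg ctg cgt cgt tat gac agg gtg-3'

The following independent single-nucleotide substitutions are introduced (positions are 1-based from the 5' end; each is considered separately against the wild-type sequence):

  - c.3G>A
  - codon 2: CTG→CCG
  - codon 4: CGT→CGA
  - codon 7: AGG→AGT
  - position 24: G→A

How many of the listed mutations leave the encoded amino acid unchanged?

Codon 1: ATG (Met) → ATA (Ile) — missense.
Codon 2: CTG (Leu) → CCG (Pro) — missense.
Codon 4: CGT (Arg) → CGA (Arg) — synonymous.
Codon 7: AGG (Arg) → AGT (Ser) — missense.
Codon 8: GTG (Val) → GTA (Val) — synonymous.
Synonymous: 2 of 5.

2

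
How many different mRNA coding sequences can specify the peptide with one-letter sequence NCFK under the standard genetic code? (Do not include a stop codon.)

Asn: 2 codons.
Cys: 2 codons.
Phe: 2 codons.
Lys: 2 codons.
2 × 2 × 2 × 2 = 16.

16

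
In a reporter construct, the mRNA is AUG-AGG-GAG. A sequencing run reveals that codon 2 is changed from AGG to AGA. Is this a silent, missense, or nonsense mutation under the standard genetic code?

silent

Position 6 falls in codon 2: AGG → Arg.
After the substitution the codon is AGA → Arg.
Both encode Arg, so the change is synonymous.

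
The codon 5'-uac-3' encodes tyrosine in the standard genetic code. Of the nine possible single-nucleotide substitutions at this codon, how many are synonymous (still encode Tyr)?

1

Position 1: none → 0 synonymous.
Position 2: none → 0 synonymous.
Position 3: UAU → 1 synonymous.
Total: 0 + 0 + 1 = 1.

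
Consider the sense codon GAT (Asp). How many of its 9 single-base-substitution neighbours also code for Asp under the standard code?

1

Position 1: none → 0 synonymous.
Position 2: none → 0 synonymous.
Position 3: GAC → 1 synonymous.
Total: 0 + 0 + 1 = 1.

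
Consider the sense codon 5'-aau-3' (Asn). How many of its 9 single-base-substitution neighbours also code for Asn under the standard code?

1

Position 1: none → 0 synonymous.
Position 2: none → 0 synonymous.
Position 3: AAC → 1 synonymous.
Total: 0 + 0 + 1 = 1.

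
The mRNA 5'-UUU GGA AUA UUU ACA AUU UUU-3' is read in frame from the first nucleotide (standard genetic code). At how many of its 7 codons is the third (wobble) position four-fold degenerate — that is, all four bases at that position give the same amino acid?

Codon 1 UUU (Phe): third position 2-fold.
Codon 2 GGA (Gly): third position 4-fold.
Codon 3 AUA (Ile): third position 3-fold.
Codon 4 UUU (Phe): third position 2-fold.
Codon 5 ACA (Thr): third position 4-fold.
Codon 6 AUU (Ile): third position 3-fold.
Codon 7 UUU (Phe): third position 2-fold.
Four-fold degenerate third positions: 2.

2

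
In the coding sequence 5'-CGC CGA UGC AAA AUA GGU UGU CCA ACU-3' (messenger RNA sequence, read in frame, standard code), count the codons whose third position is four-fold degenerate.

Codon 1 CGC (Arg): third position 4-fold.
Codon 2 CGA (Arg): third position 4-fold.
Codon 3 UGC (Cys): third position 2-fold.
Codon 4 AAA (Lys): third position 2-fold.
Codon 5 AUA (Ile): third position 3-fold.
Codon 6 GGU (Gly): third position 4-fold.
Codon 7 UGU (Cys): third position 2-fold.
Codon 8 CCA (Pro): third position 4-fold.
Codon 9 ACU (Thr): third position 4-fold.
Four-fold degenerate third positions: 5.

5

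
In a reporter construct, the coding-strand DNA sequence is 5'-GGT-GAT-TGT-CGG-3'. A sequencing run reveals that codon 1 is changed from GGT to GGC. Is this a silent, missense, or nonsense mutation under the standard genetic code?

silent

Position 3 falls in codon 1: GGT → Gly.
After the substitution the codon is GGC → Gly.
Both encode Gly, so the change is synonymous.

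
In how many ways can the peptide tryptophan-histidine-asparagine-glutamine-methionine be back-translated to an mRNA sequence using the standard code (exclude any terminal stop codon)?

8

Trp: 1 codon.
His: 2 codons.
Asn: 2 codons.
Gln: 2 codons.
Met: 1 codon.
1 × 2 × 2 × 2 × 1 = 8.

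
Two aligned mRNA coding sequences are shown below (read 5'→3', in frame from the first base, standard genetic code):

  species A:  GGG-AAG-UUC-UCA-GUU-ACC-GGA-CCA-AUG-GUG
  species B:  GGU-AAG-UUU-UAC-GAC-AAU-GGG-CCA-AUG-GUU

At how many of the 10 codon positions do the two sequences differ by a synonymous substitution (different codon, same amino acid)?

4

Codon 1: GGG Gly / GGU Gly — synonymous.
Codon 2: AAG Lys / AAG Lys — identical.
Codon 3: UUC Phe / UUU Phe — synonymous.
Codon 4: UCA Ser / UAC Tyr — nonsynonymous.
Codon 5: GUU Val / GAC Asp — nonsynonymous.
Codon 6: ACC Thr / AAU Asn — nonsynonymous.
Codon 7: GGA Gly / GGG Gly — synonymous.
Codon 8: CCA Pro / CCA Pro — identical.
Codon 9: AUG Met / AUG Met — identical.
Codon 10: GUG Val / GUU Val — synonymous.
Synonymous differences: 4.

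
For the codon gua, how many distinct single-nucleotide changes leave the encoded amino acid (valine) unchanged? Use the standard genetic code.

3

Position 1: none → 0 synonymous.
Position 2: none → 0 synonymous.
Position 3: GUU, GUC, GUG → 3 synonymous.
Total: 0 + 0 + 3 = 3.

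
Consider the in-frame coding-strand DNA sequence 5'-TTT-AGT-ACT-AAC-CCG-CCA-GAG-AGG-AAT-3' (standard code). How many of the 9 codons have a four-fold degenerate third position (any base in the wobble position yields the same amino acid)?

Codon 1 TTT (Phe): third position 2-fold.
Codon 2 AGT (Ser): third position 2-fold.
Codon 3 ACT (Thr): third position 4-fold.
Codon 4 AAC (Asn): third position 2-fold.
Codon 5 CCG (Pro): third position 4-fold.
Codon 6 CCA (Pro): third position 4-fold.
Codon 7 GAG (Glu): third position 2-fold.
Codon 8 AGG (Arg): third position 2-fold.
Codon 9 AAT (Asn): third position 2-fold.
Four-fold degenerate third positions: 3.

3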